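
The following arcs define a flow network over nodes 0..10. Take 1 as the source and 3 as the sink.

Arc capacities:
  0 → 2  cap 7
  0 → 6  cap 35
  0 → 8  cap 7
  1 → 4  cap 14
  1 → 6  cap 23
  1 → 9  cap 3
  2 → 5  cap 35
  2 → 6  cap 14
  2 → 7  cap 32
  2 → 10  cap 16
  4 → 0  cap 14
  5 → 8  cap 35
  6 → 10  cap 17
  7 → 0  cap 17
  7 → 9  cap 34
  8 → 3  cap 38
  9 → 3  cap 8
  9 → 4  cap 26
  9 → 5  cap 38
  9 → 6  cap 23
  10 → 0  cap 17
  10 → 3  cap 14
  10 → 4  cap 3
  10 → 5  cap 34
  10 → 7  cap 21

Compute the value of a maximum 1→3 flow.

Maximum flow value: 34

augment #1: 1→9→3 bottleneck 3, total now 3
augment #2: 1→6→10→3 bottleneck 14, total now 17
augment #3: 1→4→0→8→3 bottleneck 7, total now 24
augment #4: 1→6→10→5→8→3 bottleneck 3, total now 27
augment #5: 1→4→0→2→5→8→3 bottleneck 7, total now 34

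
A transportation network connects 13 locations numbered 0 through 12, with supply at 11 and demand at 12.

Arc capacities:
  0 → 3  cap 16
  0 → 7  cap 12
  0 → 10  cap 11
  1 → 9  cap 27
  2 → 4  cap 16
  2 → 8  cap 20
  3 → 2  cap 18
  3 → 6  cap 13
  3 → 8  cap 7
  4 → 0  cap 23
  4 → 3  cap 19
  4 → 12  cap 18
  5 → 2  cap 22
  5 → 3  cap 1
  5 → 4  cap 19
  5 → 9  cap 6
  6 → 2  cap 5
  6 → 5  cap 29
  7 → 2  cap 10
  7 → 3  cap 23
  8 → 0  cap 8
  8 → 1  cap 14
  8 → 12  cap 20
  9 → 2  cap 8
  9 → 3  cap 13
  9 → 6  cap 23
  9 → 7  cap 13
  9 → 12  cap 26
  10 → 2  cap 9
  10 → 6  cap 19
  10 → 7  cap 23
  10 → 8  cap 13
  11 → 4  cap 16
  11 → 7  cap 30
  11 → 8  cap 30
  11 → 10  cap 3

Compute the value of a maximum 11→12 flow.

Maximum flow value: 58

augment #1: 11→4→12 bottleneck 16, total now 16
augment #2: 11→8→12 bottleneck 20, total now 36
augment #3: 11→7→2→4→12 bottleneck 2, total now 38
augment #4: 11→8→1→9→12 bottleneck 10, total now 48
augment #5: 11→10→6→5→9→12 bottleneck 3, total now 51
augment #6: 11→7→2→8→1→9→12 bottleneck 4, total now 55
augment #7: 11→7→3→6→5→9→12 bottleneck 3, total now 58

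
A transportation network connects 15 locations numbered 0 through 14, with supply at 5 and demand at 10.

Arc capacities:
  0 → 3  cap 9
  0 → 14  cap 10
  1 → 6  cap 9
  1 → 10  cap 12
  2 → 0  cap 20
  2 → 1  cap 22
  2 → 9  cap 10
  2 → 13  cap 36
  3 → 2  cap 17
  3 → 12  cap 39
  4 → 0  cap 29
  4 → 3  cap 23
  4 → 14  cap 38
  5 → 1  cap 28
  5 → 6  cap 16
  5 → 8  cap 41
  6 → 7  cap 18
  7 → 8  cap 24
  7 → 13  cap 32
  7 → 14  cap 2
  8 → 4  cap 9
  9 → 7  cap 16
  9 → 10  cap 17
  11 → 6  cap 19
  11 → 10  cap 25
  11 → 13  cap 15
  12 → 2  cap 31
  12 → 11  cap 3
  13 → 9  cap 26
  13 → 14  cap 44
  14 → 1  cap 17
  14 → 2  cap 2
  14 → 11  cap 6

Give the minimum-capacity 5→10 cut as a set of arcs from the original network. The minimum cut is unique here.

Min-cut arcs: {(1,10), (9,10), (12,11), (14,11)} (total capacity 38)

augment #1: 5→1→10 push 12
augment #2: 5→6→7→13→9→10 push 16
augment #3: 5→8→4→14→11→10 push 6
augment #4: 5→1→6→7→13→9→10 push 1
augment #5: 5→8→4→3→12→11→10 push 3
max flow = 38; residual-reachable set from 5 gives S-side
cut edges (S→T): {(1,10), (9,10), (12,11), (14,11)} total cap 38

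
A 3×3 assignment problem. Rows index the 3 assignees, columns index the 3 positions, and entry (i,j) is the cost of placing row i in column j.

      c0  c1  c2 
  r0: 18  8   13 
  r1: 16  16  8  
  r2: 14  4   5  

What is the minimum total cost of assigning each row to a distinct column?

Minimum assignment cost: 29

optimal assignment: row0→col1 (cost 8), row1→col0 (cost 16), row2→col2 (cost 5)
total = 8 + 16 + 5 = 29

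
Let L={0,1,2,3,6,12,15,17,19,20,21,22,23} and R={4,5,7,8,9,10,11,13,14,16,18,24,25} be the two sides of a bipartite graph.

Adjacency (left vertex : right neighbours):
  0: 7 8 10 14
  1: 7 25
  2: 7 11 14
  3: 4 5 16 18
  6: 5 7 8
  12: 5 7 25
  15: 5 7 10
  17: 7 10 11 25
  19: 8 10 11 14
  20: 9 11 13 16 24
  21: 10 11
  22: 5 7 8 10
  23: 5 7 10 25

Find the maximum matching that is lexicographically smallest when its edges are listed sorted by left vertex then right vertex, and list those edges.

|M| = 9 (so the lex-smallest maximum matching has 9 edges)
process left vertices in ascending order; for each, take the smallest-labelled available neighbour that still permits 9 edges overall, or leave it unmatched if none does
lex-smallest matching: {0-7, 1-25, 2-11, 3-4, 6-5, 15-10, 19-14, 20-9, 22-8}

Lex-smallest maximum matching: {(0,7), (1,25), (2,11), (3,4), (6,5), (15,10), (19,14), (20,9), (22,8)}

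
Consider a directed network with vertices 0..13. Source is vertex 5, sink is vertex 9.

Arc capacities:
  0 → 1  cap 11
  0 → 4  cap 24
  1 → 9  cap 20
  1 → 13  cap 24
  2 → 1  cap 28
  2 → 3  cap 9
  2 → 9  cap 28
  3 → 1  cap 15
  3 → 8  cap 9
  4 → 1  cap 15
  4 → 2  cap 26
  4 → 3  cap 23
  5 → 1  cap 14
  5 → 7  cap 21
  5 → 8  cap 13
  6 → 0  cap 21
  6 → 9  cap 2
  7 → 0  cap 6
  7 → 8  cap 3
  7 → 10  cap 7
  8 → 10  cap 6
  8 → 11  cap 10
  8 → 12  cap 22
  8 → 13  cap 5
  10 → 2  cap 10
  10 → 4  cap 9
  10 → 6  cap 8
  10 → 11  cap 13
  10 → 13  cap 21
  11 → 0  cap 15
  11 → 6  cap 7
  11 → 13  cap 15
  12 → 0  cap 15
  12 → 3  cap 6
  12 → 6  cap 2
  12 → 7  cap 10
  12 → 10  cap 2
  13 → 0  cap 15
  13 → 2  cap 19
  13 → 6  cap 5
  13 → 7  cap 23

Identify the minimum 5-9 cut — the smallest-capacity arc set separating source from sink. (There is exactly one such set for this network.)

Min-cut arcs: {(5,1), (5,8), (7,0), (7,8), (7,10)} (total capacity 43)

augment #1: 5→1→9 push 14
augment #2: 5→7→0→1→9 push 6
augment #3: 5→7→10→2→9 push 7
augment #4: 5→8→10→2→9 push 3
augment #5: 5→8→10→6→9 push 2
augment #6: 5→8→13→2→9 push 5
augment #7: 5→8→10→4→2→9 push 1
augment #8: 5→8→11→13→2→9 push 2
augment #9: 5→7→8→11→13→2→9 push 3
max flow = 43; residual-reachable set from 5 gives S-side
cut edges (S→T): {(5,1), (5,8), (7,0), (7,8), (7,10)} total cap 43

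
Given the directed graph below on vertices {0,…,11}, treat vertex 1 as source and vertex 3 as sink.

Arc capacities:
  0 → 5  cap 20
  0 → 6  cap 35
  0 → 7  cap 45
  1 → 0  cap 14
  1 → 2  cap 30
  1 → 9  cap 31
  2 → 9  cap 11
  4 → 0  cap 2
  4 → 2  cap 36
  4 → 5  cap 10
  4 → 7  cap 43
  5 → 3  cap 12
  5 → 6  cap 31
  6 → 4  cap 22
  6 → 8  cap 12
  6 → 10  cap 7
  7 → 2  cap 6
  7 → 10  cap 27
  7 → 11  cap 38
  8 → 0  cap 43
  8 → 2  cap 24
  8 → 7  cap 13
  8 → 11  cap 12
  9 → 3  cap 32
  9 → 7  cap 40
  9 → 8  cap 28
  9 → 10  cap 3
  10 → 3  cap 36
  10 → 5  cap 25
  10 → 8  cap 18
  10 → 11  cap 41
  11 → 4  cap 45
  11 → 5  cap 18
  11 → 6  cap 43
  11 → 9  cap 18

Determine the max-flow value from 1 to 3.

Maximum flow value: 56

augment #1: 1→9→3 bottleneck 31, total now 31
augment #2: 1→0→5→3 bottleneck 12, total now 43
augment #3: 1→2→9→3 bottleneck 1, total now 44
augment #4: 1→0→6→10→3 bottleneck 2, total now 46
augment #5: 1→2→9→10→3 bottleneck 3, total now 49
augment #6: 1→2→9→7→10→3 bottleneck 7, total now 56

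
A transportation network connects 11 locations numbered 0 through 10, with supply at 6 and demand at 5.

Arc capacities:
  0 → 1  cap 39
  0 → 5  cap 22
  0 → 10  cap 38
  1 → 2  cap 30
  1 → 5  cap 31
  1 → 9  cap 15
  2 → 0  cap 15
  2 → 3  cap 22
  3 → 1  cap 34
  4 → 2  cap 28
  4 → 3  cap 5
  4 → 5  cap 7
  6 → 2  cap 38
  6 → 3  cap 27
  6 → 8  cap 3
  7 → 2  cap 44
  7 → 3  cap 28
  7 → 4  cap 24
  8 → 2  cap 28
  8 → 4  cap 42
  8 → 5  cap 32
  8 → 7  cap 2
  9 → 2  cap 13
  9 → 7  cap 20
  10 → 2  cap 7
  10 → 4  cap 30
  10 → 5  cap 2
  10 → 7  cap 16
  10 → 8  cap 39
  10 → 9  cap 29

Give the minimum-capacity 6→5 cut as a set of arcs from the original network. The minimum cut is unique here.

Min-cut arcs: {(2,0), (3,1), (6,8)} (total capacity 52)

augment #1: 6→8→5 push 3
augment #2: 6→2→0→5 push 15
augment #3: 6→3→1→5 push 27
augment #4: 6→2→3→1→5 push 4
augment #5: 6→2→3→1→9→7→4→5 push 3
max flow = 52; residual-reachable set from 6 gives S-side
cut edges (S→T): {(2,0), (3,1), (6,8)} total cap 52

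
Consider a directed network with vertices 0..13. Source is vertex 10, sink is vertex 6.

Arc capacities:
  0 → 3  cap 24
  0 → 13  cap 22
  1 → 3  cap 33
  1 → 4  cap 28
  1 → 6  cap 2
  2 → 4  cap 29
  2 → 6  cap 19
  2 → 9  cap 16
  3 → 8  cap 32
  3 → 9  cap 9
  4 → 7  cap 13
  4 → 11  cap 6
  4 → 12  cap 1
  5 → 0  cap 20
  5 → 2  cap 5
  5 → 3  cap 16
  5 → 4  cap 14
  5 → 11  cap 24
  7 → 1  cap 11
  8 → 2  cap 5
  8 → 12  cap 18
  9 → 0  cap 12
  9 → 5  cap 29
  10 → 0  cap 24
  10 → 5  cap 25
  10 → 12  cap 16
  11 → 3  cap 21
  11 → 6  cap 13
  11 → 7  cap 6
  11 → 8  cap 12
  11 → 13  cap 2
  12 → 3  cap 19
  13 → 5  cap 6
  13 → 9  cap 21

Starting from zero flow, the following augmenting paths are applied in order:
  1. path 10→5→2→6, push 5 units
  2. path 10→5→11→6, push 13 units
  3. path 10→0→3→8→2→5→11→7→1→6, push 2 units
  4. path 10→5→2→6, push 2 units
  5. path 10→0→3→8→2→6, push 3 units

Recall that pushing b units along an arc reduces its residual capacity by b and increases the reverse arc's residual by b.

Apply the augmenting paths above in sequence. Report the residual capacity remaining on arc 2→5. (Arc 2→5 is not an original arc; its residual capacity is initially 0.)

after path 1 (10→5→2→6, push 5): res(2,5)=5
after path 2 (10→5→11→6, push 13): res(2,5)=5
after path 3 (10→0→3→8→2→5→11→7→1→6, push 2): res(2,5)=3
after path 4 (10→5→2→6, push 2): res(2,5)=5
after path 5 (10→0→3→8→2→6, push 3): res(2,5)=5

Residual capacity of (2,5): 5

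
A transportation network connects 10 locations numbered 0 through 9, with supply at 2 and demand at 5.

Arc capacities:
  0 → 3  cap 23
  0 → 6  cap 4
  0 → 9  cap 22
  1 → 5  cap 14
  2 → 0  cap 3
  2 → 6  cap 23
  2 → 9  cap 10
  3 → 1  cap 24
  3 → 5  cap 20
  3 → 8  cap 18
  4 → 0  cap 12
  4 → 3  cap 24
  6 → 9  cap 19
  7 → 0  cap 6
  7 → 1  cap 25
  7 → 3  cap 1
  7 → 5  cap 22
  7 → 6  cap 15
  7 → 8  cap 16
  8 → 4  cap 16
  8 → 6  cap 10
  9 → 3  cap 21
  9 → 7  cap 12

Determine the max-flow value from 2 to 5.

Maximum flow value: 32

augment #1: 2→0→3→5 bottleneck 3, total now 3
augment #2: 2→9→3→5 bottleneck 10, total now 13
augment #3: 2→6→9→3→5 bottleneck 7, total now 20
augment #4: 2→6→9→7→5 bottleneck 12, total now 32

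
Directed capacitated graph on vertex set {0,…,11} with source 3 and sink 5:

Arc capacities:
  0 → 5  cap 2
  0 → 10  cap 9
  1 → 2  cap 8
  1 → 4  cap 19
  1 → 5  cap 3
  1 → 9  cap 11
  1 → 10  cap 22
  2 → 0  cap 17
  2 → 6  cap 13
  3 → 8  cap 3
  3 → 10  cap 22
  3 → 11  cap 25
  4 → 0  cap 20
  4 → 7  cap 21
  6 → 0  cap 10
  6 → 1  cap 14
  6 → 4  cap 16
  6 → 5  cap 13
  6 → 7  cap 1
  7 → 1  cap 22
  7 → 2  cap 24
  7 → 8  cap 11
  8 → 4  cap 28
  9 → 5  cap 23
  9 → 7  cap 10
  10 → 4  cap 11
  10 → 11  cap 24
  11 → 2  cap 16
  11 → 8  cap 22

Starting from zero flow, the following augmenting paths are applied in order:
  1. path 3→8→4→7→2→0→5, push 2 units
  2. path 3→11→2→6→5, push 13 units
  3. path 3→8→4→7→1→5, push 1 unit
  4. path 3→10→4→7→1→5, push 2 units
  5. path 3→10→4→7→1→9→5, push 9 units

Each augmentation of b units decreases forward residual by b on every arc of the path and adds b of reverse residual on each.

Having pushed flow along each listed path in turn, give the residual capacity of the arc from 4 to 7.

Residual capacity of (4,7): 7

after path 1 (3→8→4→7→2→0→5, push 2): res(4,7)=19
after path 2 (3→11→2→6→5, push 13): res(4,7)=19
after path 3 (3→8→4→7→1→5, push 1): res(4,7)=18
after path 4 (3→10→4→7→1→5, push 2): res(4,7)=16
after path 5 (3→10→4→7→1→9→5, push 9): res(4,7)=7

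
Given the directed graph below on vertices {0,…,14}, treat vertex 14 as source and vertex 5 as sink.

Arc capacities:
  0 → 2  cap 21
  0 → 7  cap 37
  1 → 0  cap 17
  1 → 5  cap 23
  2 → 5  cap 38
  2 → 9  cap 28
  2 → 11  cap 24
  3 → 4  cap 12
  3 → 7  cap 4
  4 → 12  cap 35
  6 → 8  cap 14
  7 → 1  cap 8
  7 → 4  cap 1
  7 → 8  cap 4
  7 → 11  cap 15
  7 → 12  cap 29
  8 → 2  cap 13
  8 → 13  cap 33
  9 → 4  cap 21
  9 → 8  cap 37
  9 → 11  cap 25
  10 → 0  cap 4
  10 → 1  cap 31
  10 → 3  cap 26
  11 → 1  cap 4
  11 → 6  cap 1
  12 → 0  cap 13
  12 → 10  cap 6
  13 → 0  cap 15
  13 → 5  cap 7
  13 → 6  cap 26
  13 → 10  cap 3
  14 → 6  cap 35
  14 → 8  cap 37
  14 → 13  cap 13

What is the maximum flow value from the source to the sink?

Maximum flow value: 38

augment #1: 14→13→5 bottleneck 7, total now 7
augment #2: 14→8→2→5 bottleneck 13, total now 20
augment #3: 14→13→0→2→5 bottleneck 6, total now 26
augment #4: 14→8→13→0→2→5 bottleneck 9, total now 35
augment #5: 14→8→13→10→1→5 bottleneck 3, total now 38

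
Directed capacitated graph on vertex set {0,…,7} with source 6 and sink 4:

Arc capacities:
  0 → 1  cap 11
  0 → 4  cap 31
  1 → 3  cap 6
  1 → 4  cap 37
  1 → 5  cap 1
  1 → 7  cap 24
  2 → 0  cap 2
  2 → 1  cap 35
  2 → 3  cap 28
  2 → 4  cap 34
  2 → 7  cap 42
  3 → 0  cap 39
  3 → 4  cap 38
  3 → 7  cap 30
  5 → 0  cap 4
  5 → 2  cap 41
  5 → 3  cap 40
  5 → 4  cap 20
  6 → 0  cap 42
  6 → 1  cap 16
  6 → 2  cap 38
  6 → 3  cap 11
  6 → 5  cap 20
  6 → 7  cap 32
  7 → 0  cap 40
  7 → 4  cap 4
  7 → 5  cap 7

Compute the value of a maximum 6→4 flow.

augment #1: 6→0→4 bottleneck 31, total now 31
augment #2: 6→1→4 bottleneck 16, total now 47
augment #3: 6→2→4 bottleneck 34, total now 81
augment #4: 6→3→4 bottleneck 11, total now 92
augment #5: 6→5→4 bottleneck 20, total now 112
augment #6: 6→7→4 bottleneck 4, total now 116
augment #7: 6→0→1→4 bottleneck 11, total now 127
augment #8: 6→2→1→4 bottleneck 4, total now 131
augment #9: 6→7→5→3→4 bottleneck 7, total now 138

Maximum flow value: 138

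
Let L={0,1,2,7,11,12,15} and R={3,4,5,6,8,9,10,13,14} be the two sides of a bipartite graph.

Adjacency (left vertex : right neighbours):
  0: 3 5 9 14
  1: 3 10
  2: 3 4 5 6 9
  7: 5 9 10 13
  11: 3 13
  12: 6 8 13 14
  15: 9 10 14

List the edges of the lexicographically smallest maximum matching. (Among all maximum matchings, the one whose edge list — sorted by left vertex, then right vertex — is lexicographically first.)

|M| = 7 (so the lex-smallest maximum matching has 7 edges)
process left vertices in ascending order; for each, take the smallest-labelled available neighbour that still permits 7 edges overall, or leave it unmatched if none does
lex-smallest matching: {0-3, 1-10, 2-4, 7-5, 11-13, 12-6, 15-9}

Lex-smallest maximum matching: {(0,3), (1,10), (2,4), (7,5), (11,13), (12,6), (15,9)}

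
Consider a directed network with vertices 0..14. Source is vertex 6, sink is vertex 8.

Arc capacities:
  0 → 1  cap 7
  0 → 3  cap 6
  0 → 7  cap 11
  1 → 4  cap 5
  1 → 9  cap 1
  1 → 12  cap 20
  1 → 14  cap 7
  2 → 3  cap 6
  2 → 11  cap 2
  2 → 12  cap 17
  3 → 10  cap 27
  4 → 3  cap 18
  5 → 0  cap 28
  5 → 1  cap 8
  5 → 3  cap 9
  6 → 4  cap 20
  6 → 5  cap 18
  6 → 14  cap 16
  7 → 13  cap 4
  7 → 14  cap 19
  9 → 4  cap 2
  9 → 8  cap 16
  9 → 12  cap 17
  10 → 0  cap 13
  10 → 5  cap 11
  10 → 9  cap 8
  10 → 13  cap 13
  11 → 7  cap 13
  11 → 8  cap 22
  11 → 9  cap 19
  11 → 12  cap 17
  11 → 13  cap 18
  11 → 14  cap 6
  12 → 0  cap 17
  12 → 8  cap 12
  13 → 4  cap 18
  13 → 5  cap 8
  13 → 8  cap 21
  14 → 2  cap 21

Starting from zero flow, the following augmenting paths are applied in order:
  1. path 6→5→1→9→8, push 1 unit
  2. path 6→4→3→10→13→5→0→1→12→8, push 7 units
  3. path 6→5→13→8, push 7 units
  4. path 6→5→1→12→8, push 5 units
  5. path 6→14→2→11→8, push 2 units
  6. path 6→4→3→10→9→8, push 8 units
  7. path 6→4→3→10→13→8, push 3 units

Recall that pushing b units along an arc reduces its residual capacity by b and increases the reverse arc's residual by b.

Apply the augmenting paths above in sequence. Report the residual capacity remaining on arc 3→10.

after path 1 (6→5→1→9→8, push 1): res(3,10)=27
after path 2 (6→4→3→10→13→5→0→1→12→8, push 7): res(3,10)=20
after path 3 (6→5→13→8, push 7): res(3,10)=20
after path 4 (6→5→1→12→8, push 5): res(3,10)=20
after path 5 (6→14→2→11→8, push 2): res(3,10)=20
after path 6 (6→4→3→10→9→8, push 8): res(3,10)=12
after path 7 (6→4→3→10→13→8, push 3): res(3,10)=9

Residual capacity of (3,10): 9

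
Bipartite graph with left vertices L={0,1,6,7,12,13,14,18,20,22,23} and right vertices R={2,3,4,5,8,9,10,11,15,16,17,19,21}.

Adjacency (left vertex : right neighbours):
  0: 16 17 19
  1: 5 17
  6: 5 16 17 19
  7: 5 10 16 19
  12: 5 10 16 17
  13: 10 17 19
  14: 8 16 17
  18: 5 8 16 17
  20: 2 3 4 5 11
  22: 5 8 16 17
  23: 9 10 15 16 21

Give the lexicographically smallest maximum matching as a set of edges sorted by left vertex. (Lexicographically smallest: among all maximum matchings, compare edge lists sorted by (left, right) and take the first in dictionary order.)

Lex-smallest maximum matching: {(0,16), (1,5), (6,17), (7,10), (13,19), (14,8), (20,2), (23,9)}

|M| = 8 (so the lex-smallest maximum matching has 8 edges)
process left vertices in ascending order; for each, take the smallest-labelled available neighbour that still permits 8 edges overall, or leave it unmatched if none does
lex-smallest matching: {0-16, 1-5, 6-17, 7-10, 13-19, 14-8, 20-2, 23-9}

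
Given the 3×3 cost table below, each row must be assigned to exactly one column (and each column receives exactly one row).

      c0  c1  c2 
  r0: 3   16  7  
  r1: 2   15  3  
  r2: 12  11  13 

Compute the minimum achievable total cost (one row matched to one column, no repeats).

Minimum assignment cost: 17

optimal assignment: row0→col0 (cost 3), row1→col2 (cost 3), row2→col1 (cost 11)
total = 3 + 3 + 11 = 17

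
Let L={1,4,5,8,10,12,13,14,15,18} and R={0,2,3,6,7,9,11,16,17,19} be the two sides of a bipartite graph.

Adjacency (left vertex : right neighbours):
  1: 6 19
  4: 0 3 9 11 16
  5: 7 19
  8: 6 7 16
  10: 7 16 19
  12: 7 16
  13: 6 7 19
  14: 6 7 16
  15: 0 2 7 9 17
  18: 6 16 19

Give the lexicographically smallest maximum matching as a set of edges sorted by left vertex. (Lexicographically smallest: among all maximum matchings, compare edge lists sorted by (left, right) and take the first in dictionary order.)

Lex-smallest maximum matching: {(1,6), (4,0), (5,7), (8,16), (10,19), (15,2)}

|M| = 6 (so the lex-smallest maximum matching has 6 edges)
process left vertices in ascending order; for each, take the smallest-labelled available neighbour that still permits 6 edges overall, or leave it unmatched if none does
lex-smallest matching: {1-6, 4-0, 5-7, 8-16, 10-19, 15-2}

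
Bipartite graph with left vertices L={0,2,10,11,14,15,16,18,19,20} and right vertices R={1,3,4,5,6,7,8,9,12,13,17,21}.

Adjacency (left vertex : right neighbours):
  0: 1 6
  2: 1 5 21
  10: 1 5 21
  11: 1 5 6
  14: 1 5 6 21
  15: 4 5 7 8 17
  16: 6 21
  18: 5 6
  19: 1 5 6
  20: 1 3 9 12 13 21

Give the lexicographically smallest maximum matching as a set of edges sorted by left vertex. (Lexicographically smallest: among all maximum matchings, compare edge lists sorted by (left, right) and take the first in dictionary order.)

|M| = 6 (so the lex-smallest maximum matching has 6 edges)
process left vertices in ascending order; for each, take the smallest-labelled available neighbour that still permits 6 edges overall, or leave it unmatched if none does
lex-smallest matching: {0-1, 2-5, 10-21, 11-6, 15-4, 20-3}

Lex-smallest maximum matching: {(0,1), (2,5), (10,21), (11,6), (15,4), (20,3)}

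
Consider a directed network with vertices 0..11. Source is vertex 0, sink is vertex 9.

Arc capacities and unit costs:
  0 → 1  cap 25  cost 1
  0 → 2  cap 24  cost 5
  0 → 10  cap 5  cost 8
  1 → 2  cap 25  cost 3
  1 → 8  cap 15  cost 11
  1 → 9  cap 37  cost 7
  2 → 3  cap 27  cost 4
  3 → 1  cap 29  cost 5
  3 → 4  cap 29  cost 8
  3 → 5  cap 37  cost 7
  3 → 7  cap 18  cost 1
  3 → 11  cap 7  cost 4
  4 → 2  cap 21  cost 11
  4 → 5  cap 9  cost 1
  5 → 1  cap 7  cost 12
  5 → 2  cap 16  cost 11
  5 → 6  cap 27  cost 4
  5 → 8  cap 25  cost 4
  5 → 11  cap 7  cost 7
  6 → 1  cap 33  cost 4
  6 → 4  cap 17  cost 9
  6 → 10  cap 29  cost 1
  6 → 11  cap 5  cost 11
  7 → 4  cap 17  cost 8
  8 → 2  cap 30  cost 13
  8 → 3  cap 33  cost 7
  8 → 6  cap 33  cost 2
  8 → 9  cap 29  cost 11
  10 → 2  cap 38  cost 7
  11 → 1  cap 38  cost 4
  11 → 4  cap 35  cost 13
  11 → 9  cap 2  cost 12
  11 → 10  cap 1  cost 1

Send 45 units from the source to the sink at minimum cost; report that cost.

Minimum cost for 45 units: 688

shortest-cost path #1: 0→1→9 push 25 @ unit cost 8 (adds 200)
shortest-cost path #2: 0→2→3→1→9 push 12 @ unit cost 21 (adds 252)
shortest-cost path #3: 0→2→3→11→9 push 2 @ unit cost 25 (adds 50)
shortest-cost path #4: 0→2→3→5→8→9 push 6 @ unit cost 31 (adds 186)
total cost = 688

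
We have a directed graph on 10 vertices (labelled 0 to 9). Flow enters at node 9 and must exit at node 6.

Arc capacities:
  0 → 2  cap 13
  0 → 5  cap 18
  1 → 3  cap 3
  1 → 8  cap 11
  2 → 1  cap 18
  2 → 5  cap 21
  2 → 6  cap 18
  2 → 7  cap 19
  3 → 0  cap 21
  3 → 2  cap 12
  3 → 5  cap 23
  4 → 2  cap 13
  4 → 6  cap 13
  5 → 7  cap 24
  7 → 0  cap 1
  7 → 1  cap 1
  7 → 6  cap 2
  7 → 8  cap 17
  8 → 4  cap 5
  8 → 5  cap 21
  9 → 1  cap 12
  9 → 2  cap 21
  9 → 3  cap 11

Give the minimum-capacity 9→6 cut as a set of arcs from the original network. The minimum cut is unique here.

Min-cut arcs: {(2,6), (7,6), (8,4)} (total capacity 25)

augment #1: 9→2→6 push 18
augment #2: 9→2→7→6 push 2
augment #3: 9→1→8→4→6 push 5
max flow = 25; residual-reachable set from 9 gives S-side
cut edges (S→T): {(2,6), (7,6), (8,4)} total cap 25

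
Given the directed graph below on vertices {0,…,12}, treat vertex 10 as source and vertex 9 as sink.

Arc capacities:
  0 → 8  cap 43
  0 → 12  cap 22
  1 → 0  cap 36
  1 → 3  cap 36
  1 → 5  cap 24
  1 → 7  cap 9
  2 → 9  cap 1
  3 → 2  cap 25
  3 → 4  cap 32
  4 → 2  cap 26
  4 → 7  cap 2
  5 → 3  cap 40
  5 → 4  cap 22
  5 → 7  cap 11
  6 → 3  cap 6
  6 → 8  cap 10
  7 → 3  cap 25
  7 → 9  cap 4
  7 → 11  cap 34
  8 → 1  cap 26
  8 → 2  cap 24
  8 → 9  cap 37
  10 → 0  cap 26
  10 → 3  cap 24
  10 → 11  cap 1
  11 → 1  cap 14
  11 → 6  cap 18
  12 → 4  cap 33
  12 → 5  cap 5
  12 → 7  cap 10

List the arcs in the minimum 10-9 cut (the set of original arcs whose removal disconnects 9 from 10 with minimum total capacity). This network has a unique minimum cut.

augment #1: 10→0→8→9 push 26
augment #2: 10→3→2→9 push 1
augment #3: 10→3→4→7→9 push 2
augment #4: 10→11→1→7→9 push 1
max flow = 30; residual-reachable set from 10 gives S-side
cut edges (S→T): {(2,9), (4,7), (10,0), (10,11)} total cap 30

Min-cut arcs: {(2,9), (4,7), (10,0), (10,11)} (total capacity 30)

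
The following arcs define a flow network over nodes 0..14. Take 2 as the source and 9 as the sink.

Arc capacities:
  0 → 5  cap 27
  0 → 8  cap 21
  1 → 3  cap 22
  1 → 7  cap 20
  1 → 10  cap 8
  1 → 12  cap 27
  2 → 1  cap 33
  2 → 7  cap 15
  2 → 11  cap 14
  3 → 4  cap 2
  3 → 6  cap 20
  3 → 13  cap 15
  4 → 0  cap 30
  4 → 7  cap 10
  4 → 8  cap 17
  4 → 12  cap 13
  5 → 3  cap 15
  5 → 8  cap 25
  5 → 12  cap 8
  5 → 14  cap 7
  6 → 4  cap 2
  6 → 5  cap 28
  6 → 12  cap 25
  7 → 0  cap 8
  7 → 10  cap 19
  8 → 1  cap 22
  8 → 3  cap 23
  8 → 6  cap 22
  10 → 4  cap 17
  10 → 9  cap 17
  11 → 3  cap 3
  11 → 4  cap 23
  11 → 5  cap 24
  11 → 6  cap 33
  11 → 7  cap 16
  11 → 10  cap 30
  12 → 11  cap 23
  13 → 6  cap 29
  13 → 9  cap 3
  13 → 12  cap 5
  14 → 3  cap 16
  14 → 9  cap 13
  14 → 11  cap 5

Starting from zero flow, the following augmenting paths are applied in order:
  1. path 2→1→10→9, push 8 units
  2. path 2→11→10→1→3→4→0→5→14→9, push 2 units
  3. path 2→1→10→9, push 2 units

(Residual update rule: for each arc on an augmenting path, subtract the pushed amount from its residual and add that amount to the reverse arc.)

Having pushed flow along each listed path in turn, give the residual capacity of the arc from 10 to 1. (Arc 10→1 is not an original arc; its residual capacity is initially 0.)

Residual capacity of (10,1): 8

after path 1 (2→1→10→9, push 8): res(10,1)=8
after path 2 (2→11→10→1→3→4→0→5→14→9, push 2): res(10,1)=6
after path 3 (2→1→10→9, push 2): res(10,1)=8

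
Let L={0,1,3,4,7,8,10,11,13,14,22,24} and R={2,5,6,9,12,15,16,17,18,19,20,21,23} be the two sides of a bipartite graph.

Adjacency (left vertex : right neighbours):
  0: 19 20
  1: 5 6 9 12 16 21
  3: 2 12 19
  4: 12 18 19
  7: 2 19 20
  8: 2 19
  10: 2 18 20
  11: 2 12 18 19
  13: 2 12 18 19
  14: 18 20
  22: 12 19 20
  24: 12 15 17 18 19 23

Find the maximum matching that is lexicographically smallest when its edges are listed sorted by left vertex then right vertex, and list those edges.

|M| = 7 (so the lex-smallest maximum matching has 7 edges)
process left vertices in ascending order; for each, take the smallest-labelled available neighbour that still permits 7 edges overall, or leave it unmatched if none does
lex-smallest matching: {0-19, 1-5, 3-2, 4-12, 7-20, 10-18, 24-15}

Lex-smallest maximum matching: {(0,19), (1,5), (3,2), (4,12), (7,20), (10,18), (24,15)}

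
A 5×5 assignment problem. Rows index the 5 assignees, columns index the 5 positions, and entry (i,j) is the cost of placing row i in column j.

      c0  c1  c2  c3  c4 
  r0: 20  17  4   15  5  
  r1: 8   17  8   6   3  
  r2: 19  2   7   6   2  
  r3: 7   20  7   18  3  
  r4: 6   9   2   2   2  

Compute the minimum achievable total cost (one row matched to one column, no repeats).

Minimum assignment cost: 18

optimal assignment: row0→col2 (cost 4), row1→col4 (cost 3), row2→col1 (cost 2), row3→col0 (cost 7), row4→col3 (cost 2)
total = 4 + 3 + 2 + 7 + 2 = 18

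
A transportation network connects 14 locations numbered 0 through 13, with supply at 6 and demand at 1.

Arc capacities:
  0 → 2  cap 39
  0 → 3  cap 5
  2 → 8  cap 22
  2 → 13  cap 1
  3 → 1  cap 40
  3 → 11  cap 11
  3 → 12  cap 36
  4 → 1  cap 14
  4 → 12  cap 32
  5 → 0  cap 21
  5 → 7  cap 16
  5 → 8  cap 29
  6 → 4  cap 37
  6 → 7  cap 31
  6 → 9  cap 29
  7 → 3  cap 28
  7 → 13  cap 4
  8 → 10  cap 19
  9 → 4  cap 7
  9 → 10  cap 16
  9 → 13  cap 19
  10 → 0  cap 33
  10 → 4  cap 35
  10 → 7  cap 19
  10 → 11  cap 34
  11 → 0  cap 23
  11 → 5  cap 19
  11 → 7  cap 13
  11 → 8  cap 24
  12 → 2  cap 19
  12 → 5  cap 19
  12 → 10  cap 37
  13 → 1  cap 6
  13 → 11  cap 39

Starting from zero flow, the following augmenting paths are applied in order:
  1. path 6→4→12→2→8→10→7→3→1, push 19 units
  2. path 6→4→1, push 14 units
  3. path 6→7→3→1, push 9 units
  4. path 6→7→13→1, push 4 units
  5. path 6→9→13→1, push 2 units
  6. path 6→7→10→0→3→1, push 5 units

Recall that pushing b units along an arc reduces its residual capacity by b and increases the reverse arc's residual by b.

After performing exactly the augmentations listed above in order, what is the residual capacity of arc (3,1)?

after path 1 (6→4→12→2→8→10→7→3→1, push 19): res(3,1)=21
after path 2 (6→4→1, push 14): res(3,1)=21
after path 3 (6→7→3→1, push 9): res(3,1)=12
after path 4 (6→7→13→1, push 4): res(3,1)=12
after path 5 (6→9→13→1, push 2): res(3,1)=12
after path 6 (6→7→10→0→3→1, push 5): res(3,1)=7

Residual capacity of (3,1): 7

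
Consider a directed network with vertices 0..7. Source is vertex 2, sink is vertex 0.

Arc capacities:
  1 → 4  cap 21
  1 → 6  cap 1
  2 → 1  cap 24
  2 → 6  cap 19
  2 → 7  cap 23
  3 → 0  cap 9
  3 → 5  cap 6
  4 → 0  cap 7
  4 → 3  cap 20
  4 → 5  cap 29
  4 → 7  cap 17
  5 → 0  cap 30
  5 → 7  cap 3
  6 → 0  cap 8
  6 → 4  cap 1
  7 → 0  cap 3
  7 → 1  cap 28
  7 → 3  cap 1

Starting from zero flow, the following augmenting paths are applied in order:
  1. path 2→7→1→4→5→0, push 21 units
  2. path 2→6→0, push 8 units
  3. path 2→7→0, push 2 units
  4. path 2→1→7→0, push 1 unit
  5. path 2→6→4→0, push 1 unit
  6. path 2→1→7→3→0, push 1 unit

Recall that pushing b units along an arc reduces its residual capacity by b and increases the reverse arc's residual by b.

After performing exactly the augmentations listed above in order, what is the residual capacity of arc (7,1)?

after path 1 (2→7→1→4→5→0, push 21): res(7,1)=7
after path 2 (2→6→0, push 8): res(7,1)=7
after path 3 (2→7→0, push 2): res(7,1)=7
after path 4 (2→1→7→0, push 1): res(7,1)=8
after path 5 (2→6→4→0, push 1): res(7,1)=8
after path 6 (2→1→7→3→0, push 1): res(7,1)=9

Residual capacity of (7,1): 9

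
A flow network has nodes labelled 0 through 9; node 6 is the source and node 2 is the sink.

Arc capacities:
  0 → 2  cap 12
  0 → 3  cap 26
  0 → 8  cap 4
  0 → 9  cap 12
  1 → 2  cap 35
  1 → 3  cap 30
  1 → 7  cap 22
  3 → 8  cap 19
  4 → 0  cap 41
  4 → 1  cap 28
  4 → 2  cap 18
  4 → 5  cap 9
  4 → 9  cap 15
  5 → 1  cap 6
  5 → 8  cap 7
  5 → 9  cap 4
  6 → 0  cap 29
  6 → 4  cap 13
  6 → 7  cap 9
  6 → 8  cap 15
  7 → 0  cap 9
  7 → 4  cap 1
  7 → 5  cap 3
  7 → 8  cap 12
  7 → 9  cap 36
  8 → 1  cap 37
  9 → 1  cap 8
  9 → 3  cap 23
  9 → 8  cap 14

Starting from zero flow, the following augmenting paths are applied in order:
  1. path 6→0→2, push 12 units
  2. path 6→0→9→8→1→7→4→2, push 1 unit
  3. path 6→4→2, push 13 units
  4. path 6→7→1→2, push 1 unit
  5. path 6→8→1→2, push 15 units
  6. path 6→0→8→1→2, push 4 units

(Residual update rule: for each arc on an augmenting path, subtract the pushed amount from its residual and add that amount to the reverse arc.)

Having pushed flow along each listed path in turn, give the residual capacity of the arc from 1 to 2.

Residual capacity of (1,2): 15

after path 1 (6→0→2, push 12): res(1,2)=35
after path 2 (6→0→9→8→1→7→4→2, push 1): res(1,2)=35
after path 3 (6→4→2, push 13): res(1,2)=35
after path 4 (6→7→1→2, push 1): res(1,2)=34
after path 5 (6→8→1→2, push 15): res(1,2)=19
after path 6 (6→0→8→1→2, push 4): res(1,2)=15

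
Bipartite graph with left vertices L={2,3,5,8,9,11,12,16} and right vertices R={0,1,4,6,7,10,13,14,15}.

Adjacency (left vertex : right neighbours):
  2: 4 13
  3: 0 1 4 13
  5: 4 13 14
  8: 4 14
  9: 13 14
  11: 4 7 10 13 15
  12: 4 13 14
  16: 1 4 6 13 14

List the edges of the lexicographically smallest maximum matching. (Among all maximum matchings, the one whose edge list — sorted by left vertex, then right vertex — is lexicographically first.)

|M| = 6 (so the lex-smallest maximum matching has 6 edges)
process left vertices in ascending order; for each, take the smallest-labelled available neighbour that still permits 6 edges overall, or leave it unmatched if none does
lex-smallest matching: {2-4, 3-0, 5-13, 8-14, 11-7, 16-1}

Lex-smallest maximum matching: {(2,4), (3,0), (5,13), (8,14), (11,7), (16,1)}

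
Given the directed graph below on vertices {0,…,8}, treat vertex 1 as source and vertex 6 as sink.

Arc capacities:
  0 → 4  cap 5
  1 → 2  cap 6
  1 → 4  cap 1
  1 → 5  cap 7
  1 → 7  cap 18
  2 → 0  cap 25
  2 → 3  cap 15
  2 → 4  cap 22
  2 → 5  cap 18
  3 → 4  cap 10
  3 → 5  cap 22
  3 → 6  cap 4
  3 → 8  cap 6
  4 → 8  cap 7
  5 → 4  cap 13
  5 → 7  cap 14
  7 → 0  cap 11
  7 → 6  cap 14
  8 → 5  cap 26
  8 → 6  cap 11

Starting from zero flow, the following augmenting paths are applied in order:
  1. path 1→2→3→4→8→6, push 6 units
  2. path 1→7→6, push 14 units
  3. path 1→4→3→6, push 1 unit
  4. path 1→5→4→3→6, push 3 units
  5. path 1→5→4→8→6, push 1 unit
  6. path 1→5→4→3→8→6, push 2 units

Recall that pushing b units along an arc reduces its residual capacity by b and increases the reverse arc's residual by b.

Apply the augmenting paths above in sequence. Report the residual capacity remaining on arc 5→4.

Residual capacity of (5,4): 7

after path 1 (1→2→3→4→8→6, push 6): res(5,4)=13
after path 2 (1→7→6, push 14): res(5,4)=13
after path 3 (1→4→3→6, push 1): res(5,4)=13
after path 4 (1→5→4→3→6, push 3): res(5,4)=10
after path 5 (1→5→4→8→6, push 1): res(5,4)=9
after path 6 (1→5→4→3→8→6, push 2): res(5,4)=7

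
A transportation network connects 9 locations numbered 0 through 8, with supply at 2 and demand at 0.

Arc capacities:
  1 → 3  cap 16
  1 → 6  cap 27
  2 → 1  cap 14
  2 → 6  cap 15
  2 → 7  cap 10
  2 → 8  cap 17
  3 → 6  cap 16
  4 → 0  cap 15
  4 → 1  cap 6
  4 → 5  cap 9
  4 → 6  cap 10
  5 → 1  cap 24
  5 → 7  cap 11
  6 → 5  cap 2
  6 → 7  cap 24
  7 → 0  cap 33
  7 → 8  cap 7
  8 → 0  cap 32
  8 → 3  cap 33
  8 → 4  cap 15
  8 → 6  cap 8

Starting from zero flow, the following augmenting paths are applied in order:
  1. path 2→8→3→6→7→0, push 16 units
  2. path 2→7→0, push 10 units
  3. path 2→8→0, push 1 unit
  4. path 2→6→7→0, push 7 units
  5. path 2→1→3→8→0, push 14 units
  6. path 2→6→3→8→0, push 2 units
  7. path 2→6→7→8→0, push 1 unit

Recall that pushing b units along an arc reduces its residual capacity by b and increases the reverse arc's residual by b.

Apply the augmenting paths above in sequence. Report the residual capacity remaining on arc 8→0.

Residual capacity of (8,0): 14

after path 1 (2→8→3→6→7→0, push 16): res(8,0)=32
after path 2 (2→7→0, push 10): res(8,0)=32
after path 3 (2→8→0, push 1): res(8,0)=31
after path 4 (2→6→7→0, push 7): res(8,0)=31
after path 5 (2→1→3→8→0, push 14): res(8,0)=17
after path 6 (2→6→3→8→0, push 2): res(8,0)=15
after path 7 (2→6→7→8→0, push 1): res(8,0)=14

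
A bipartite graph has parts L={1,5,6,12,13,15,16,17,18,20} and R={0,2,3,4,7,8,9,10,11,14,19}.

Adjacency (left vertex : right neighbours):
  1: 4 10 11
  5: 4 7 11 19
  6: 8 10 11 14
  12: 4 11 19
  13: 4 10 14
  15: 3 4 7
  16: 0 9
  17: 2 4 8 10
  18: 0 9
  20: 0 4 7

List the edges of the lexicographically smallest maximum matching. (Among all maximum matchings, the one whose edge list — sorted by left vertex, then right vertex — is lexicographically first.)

Lex-smallest maximum matching: {(1,4), (5,11), (6,8), (12,19), (13,10), (15,3), (16,0), (17,2), (18,9), (20,7)}

|M| = 10 (so the lex-smallest maximum matching has 10 edges)
process left vertices in ascending order; for each, take the smallest-labelled available neighbour that still permits 10 edges overall, or leave it unmatched if none does
lex-smallest matching: {1-4, 5-11, 6-8, 12-19, 13-10, 15-3, 16-0, 17-2, 18-9, 20-7}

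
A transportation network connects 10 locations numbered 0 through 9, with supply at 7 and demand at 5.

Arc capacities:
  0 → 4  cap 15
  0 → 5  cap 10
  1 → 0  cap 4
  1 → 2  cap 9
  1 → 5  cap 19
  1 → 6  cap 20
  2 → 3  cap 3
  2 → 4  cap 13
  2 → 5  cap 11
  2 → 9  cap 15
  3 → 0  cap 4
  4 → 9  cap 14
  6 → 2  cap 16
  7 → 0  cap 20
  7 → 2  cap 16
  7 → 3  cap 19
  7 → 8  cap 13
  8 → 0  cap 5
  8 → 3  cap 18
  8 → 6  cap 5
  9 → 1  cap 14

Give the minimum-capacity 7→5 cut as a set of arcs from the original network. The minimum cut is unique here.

Min-cut arcs: {(0,5), (2,5), (9,1)} (total capacity 35)

augment #1: 7→0→5 push 10
augment #2: 7→2→5 push 11
augment #3: 7→2→9→1→5 push 5
augment #4: 7→0→4→9→1→5 push 9
max flow = 35; residual-reachable set from 7 gives S-side
cut edges (S→T): {(0,5), (2,5), (9,1)} total cap 35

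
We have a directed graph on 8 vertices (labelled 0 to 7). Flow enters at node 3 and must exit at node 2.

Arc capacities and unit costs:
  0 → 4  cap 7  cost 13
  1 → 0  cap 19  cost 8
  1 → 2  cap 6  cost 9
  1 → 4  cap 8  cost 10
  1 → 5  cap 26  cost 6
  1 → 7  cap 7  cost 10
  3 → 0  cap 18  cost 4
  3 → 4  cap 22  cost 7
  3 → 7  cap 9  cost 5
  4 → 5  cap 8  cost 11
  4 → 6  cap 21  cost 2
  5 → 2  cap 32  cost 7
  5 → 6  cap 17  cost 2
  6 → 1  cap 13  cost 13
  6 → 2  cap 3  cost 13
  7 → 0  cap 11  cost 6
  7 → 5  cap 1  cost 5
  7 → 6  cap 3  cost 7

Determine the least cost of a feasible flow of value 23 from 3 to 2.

shortest-cost path #1: 3→7→5→2 push 1 @ unit cost 17 (adds 17)
shortest-cost path #2: 3→4→6→2 push 3 @ unit cost 22 (adds 66)
shortest-cost path #3: 3→4→5→2 push 8 @ unit cost 25 (adds 200)
shortest-cost path #4: 3→4→6→1→2 push 6 @ unit cost 31 (adds 186)
shortest-cost path #5: 3→4→6→1→5→2 push 5 @ unit cost 35 (adds 175)
total cost = 644

Minimum cost for 23 units: 644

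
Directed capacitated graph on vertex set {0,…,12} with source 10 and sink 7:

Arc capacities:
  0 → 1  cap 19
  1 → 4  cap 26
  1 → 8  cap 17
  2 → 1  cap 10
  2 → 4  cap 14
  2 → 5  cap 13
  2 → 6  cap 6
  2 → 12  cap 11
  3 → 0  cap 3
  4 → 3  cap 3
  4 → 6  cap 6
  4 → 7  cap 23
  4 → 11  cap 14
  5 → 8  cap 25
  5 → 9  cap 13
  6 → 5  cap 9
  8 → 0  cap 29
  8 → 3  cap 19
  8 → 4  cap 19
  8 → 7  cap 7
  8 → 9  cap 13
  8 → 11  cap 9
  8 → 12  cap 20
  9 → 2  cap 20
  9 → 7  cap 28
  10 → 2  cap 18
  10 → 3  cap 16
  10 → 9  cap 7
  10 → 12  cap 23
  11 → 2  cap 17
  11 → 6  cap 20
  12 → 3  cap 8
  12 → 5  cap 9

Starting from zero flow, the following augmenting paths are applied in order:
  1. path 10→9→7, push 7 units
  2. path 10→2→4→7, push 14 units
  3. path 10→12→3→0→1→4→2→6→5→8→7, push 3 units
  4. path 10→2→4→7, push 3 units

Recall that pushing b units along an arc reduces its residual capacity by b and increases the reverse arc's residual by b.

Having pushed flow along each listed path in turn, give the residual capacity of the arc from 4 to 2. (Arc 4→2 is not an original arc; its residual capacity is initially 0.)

after path 1 (10→9→7, push 7): res(4,2)=0
after path 2 (10→2→4→7, push 14): res(4,2)=14
after path 3 (10→12→3→0→1→4→2→6→5→8→7, push 3): res(4,2)=11
after path 4 (10→2→4→7, push 3): res(4,2)=14

Residual capacity of (4,2): 14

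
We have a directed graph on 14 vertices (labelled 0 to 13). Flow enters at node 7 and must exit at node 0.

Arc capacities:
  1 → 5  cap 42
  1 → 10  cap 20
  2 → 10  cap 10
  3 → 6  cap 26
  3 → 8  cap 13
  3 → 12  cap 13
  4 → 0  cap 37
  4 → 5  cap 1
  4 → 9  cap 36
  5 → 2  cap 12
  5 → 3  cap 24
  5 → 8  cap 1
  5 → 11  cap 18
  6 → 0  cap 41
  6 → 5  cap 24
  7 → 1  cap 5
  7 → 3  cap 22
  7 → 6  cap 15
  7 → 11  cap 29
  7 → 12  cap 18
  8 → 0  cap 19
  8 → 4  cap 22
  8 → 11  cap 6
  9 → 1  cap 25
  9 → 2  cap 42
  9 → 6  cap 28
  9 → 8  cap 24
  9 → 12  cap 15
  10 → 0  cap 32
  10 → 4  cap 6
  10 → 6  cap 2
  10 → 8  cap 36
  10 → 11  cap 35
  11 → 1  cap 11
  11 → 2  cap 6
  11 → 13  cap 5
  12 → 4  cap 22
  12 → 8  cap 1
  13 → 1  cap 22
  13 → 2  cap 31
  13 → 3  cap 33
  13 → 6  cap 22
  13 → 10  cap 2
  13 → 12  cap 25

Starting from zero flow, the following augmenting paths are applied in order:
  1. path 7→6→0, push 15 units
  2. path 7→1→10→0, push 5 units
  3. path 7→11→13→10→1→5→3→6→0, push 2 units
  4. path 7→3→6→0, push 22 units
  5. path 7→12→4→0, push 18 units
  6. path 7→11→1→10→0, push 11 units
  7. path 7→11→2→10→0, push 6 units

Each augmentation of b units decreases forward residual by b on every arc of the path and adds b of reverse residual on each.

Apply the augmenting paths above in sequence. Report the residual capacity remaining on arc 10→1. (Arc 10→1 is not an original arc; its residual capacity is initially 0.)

after path 1 (7→6→0, push 15): res(10,1)=0
after path 2 (7→1→10→0, push 5): res(10,1)=5
after path 3 (7→11→13→10→1→5→3→6→0, push 2): res(10,1)=3
after path 4 (7→3→6→0, push 22): res(10,1)=3
after path 5 (7→12→4→0, push 18): res(10,1)=3
after path 6 (7→11→1→10→0, push 11): res(10,1)=14
after path 7 (7→11→2→10→0, push 6): res(10,1)=14

Residual capacity of (10,1): 14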